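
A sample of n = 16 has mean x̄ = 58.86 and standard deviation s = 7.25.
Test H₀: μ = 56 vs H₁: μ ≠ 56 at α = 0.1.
One-sample t-test:
H₀: μ = 56
H₁: μ ≠ 56
df = n - 1 = 15
t = (x̄ - μ₀) / (s/√n) = (58.86 - 56) / (7.25/√16) = 1.578
p-value = 0.1354

Since p-value > α = 0.1, we fail to reject H₀.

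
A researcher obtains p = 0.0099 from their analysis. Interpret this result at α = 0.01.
Since p = 0.0099 < α = 0.01, reject H₀.
There is sufficient evidence to reject the null hypothesis; the result is statistically significant at the 0.01 level.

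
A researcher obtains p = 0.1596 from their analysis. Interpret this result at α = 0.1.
Since p = 0.1596 > α = 0.1, fail to reject H₀.
There is insufficient evidence to reject the null hypothesis; the result is not statistically significant at the 0.1 level.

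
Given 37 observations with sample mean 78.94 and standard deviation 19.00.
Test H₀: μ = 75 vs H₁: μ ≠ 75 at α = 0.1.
One-sample t-test:
H₀: μ = 75
H₁: μ ≠ 75
df = n - 1 = 36
t = (x̄ - μ₀) / (s/√n) = (78.94 - 75) / (19.00/√37) = 1.261
p-value = 0.2153

Since p-value > α = 0.1, we fail to reject H₀.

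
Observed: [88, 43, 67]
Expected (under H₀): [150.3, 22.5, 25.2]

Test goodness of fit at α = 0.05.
Chi-square goodness of fit test:
H₀: observed counts match expected distribution
H₁: observed counts differ from expected distribution
df = k - 1 = 2
χ² = Σ(O - E)²/E
   = (88 - 150.3)²/150.3 + (43 - 22.5)²/22.5 + (67 - 25.2)²/25.2
   = 25.824 + 18.678 + 69.335
   = 113.84
p-value < 0.0001

Since p-value < α = 0.05, we reject H₀.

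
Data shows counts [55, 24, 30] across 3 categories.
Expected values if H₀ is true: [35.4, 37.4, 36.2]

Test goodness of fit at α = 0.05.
Chi-square goodness of fit test:
H₀: observed counts match expected distribution
H₁: observed counts differ from expected distribution
df = k - 1 = 2
χ² = Σ(O - E)²/E
   = (55 - 35.4)²/35.4 + (24 - 37.4)²/37.4 + (30 - 36.2)²/36.2
   = 10.852 + 4.801 + 1.062
   = 16.71
p-value = 0.0002

Since p-value < α = 0.05, we reject H₀.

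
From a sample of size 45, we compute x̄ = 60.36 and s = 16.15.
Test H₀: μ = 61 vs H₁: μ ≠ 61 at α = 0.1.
One-sample t-test:
H₀: μ = 61
H₁: μ ≠ 61
df = n - 1 = 44
t = (x̄ - μ₀) / (s/√n) = (60.36 - 61) / (16.15/√45) = -0.266
p-value = 0.7916

Since p-value > α = 0.1, we fail to reject H₀.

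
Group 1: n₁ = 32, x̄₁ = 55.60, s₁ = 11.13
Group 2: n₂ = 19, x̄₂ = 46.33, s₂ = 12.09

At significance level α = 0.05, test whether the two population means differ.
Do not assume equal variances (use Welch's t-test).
Welch's two-sample t-test:
H₀: μ₁ = μ₂
H₁: μ₁ ≠ μ₂
s₁²/n₁ = 11.13²/32 = 3.8712,  s₂²/n₂ = 12.09²/19 = 7.6931
SE = √(s₁²/n₁ + s₂²/n₂) = √(3.8712 + 7.6931) = 3.4006
df (Welch-Satterthwaite) = (s₁²/n₁ + s₂²/n₂)² / [(s₁²/n₁)²/(n₁-1) + (s₂²/n₂)²/(n₂-1)] ≈ 35.46
t = (x̄₁ - x̄₂) / SE = (55.60 - 46.33) / 3.4006 = 9.27 / 3.4006 = 2.726
p-value = 0.0099

Since p-value < α = 0.05, we reject H₀.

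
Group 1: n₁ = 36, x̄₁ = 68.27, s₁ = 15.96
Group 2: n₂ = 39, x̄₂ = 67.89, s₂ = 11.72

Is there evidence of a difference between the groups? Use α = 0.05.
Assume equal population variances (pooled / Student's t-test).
Student's two-sample t-test (equal variances):
H₀: μ₁ = μ₂
H₁: μ₁ ≠ μ₂
df = n₁ + n₂ - 2 = 73
Pooled variance s_p² = [(n₁-1)s₁² + (n₂-1)s₂²] / (n₁ + n₂ - 2) = [(35)(15.96²) + (38)(11.72²)] / 73 = 193.6284
SE = √(s_p²(1/n₁ + 1/n₂)) = √(193.6284 × (1/36 + 1/39)) = 3.2161
t = (x̄₁ - x̄₂) / SE = (68.27 - 67.89) / 3.2161 = 0.38 / 3.2161 = 0.118
p-value = 0.9063

Since p-value > α = 0.05, we fail to reject H₀.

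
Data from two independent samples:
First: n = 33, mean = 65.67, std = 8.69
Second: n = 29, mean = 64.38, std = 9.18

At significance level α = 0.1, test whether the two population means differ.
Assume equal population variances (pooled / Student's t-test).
Student's two-sample t-test (equal variances):
H₀: μ₁ = μ₂
H₁: μ₁ ≠ μ₂
df = n₁ + n₂ - 2 = 60
Pooled variance s_p² = [(n₁-1)s₁² + (n₂-1)s₂²] / (n₁ + n₂ - 2) = [(32)(8.69²) + (28)(9.18²)] / 60 = 79.6024
SE = √(s_p²(1/n₁ + 1/n₂)) = √(79.6024 × (1/33 + 1/29)) = 2.2709
t = (x̄₁ - x̄₂) / SE = (65.67 - 64.38) / 2.2709 = 1.29 / 2.2709 = 0.568
p-value = 0.5721

Since p-value > α = 0.1, we fail to reject H₀.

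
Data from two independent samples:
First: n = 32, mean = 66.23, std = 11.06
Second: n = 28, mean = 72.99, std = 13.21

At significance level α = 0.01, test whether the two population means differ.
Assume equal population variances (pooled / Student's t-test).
Student's two-sample t-test (equal variances):
H₀: μ₁ = μ₂
H₁: μ₁ ≠ μ₂
df = n₁ + n₂ - 2 = 58
Pooled variance s_p² = [(n₁-1)s₁² + (n₂-1)s₂²] / (n₁ + n₂ - 2) = [(31)(11.06²) + (27)(13.21²)] / 58 = 146.6145
SE = √(s_p²(1/n₁ + 1/n₂)) = √(146.6145 × (1/32 + 1/28)) = 3.1334
t = (x̄₁ - x̄₂) / SE = (66.23 - 72.99) / 3.1334 = -6.76 / 3.1334 = -2.157
p-value = 0.0351

Since p-value > α = 0.01, we fail to reject H₀.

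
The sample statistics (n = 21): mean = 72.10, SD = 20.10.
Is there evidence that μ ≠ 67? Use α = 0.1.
One-sample t-test:
H₀: μ = 67
H₁: μ ≠ 67
df = n - 1 = 20
t = (x̄ - μ₀) / (s/√n) = (72.10 - 67) / (20.10/√21) = 1.163
p-value = 0.2586

Since p-value > α = 0.1, we fail to reject H₀.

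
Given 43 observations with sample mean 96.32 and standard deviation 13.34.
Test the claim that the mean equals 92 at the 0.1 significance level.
One-sample t-test:
H₀: μ = 92
H₁: μ ≠ 92
df = n - 1 = 42
t = (x̄ - μ₀) / (s/√n) = (96.32 - 92) / (13.34/√43) = 2.124
p-value = 0.0396

Since p-value < α = 0.1, we reject H₀.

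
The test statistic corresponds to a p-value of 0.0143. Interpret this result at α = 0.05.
Since p = 0.0143 < α = 0.05, reject H₀.
There is sufficient evidence to reject the null hypothesis; the result is statistically significant at the 0.05 level.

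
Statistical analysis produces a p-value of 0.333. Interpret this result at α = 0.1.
Since p = 0.333 > α = 0.1, fail to reject H₀.
There is insufficient evidence to reject the null hypothesis; the result is not statistically significant at the 0.1 level.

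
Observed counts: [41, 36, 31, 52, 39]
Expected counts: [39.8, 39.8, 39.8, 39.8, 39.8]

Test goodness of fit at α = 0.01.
Chi-square goodness of fit test:
H₀: observed counts match expected distribution
H₁: observed counts differ from expected distribution
df = k - 1 = 4
χ² = Σ(O - E)²/E
   = (41 - 39.8)²/39.8 + (36 - 39.8)²/39.8 + (31 - 39.8)²/39.8 + (52 - 39.8)²/39.8 + (39 - 39.8)²/39.8
   = 0.036 + 0.363 + 1.946 + 3.740 + 0.016
   = 6.10
p-value = 0.1918

Since p-value > α = 0.01, we fail to reject H₀.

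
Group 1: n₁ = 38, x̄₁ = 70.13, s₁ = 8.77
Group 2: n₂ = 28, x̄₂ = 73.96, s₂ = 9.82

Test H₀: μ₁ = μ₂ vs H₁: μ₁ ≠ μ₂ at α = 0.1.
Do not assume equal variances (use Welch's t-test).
Welch's two-sample t-test:
H₀: μ₁ = μ₂
H₁: μ₁ ≠ μ₂
s₁²/n₁ = 8.77²/38 = 2.0240,  s₂²/n₂ = 9.82²/28 = 3.4440
SE = √(s₁²/n₁ + s₂²/n₂) = √(2.0240 + 3.4440) = 2.3384
df (Welch-Satterthwaite) = (s₁²/n₁ + s₂²/n₂)² / [(s₁²/n₁)²/(n₁-1) + (s₂²/n₂)²/(n₂-1)] ≈ 54.36
t = (x̄₁ - x̄₂) / SE = (70.13 - 73.96) / 2.3384 = -3.83 / 2.3384 = -1.638
p-value = 0.1072

Since p-value > α = 0.1, we fail to reject H₀.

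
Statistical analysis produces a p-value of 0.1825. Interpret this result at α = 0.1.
Since p = 0.1825 > α = 0.1, fail to reject H₀.
There is insufficient evidence to reject the null hypothesis; the result is not statistically significant at the 0.1 level.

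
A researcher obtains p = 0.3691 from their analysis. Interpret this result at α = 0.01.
Since p = 0.3691 > α = 0.01, fail to reject H₀.
There is insufficient evidence to reject the null hypothesis; the result is not statistically significant at the 0.01 level.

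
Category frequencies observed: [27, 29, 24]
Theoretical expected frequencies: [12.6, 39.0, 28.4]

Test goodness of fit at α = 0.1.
Chi-square goodness of fit test:
H₀: observed counts match expected distribution
H₁: observed counts differ from expected distribution
df = k - 1 = 2
χ² = Σ(O - E)²/E
   = (27 - 12.6)²/12.6 + (29 - 39.0)²/39.0 + (24 - 28.4)²/28.4
   = 16.457 + 2.564 + 0.682
   = 19.70
p-value = 0.0001

Since p-value < α = 0.1, we reject H₀.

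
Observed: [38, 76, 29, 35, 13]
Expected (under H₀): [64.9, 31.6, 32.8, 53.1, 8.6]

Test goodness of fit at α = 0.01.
Chi-square goodness of fit test:
H₀: observed counts match expected distribution
H₁: observed counts differ from expected distribution
df = k - 1 = 4
χ² = Σ(O - E)²/E
   = (38 - 64.9)²/64.9 + (76 - 31.6)²/31.6 + (29 - 32.8)²/32.8 + (35 - 53.1)²/53.1 + (13 - 8.6)²/8.6
   = 11.150 + 62.385 + 0.440 + 6.170 + 2.251
   = 82.40
p-value < 0.0001

Since p-value < α = 0.01, we reject H₀.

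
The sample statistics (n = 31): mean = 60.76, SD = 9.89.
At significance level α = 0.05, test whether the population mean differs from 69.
One-sample t-test:
H₀: μ = 69
H₁: μ ≠ 69
df = n - 1 = 30
t = (x̄ - μ₀) / (s/√n) = (60.76 - 69) / (9.89/√31) = -4.639
p-value = 0.0001

Since p-value < α = 0.05, we reject H₀.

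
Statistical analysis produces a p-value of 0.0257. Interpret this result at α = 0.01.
Since p = 0.0257 > α = 0.01, fail to reject H₀.
There is insufficient evidence to reject the null hypothesis; the result is not statistically significant at the 0.01 level.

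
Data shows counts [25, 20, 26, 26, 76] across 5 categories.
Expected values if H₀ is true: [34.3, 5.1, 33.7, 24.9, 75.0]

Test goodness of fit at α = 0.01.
Chi-square goodness of fit test:
H₀: observed counts match expected distribution
H₁: observed counts differ from expected distribution
df = k - 1 = 4
χ² = Σ(O - E)²/E
   = (25 - 34.3)²/34.3 + (20 - 5.1)²/5.1 + (26 - 33.7)²/33.7 + (26 - 24.9)²/24.9 + (76 - 75.0)²/75.0
   = 2.522 + 43.531 + 1.759 + 0.049 + 0.013
   = 47.87
p-value < 0.0001

Since p-value < α = 0.01, we reject H₀.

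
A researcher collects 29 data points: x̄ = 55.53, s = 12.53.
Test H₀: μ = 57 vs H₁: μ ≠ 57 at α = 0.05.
One-sample t-test:
H₀: μ = 57
H₁: μ ≠ 57
df = n - 1 = 28
t = (x̄ - μ₀) / (s/√n) = (55.53 - 57) / (12.53/√29) = -0.632
p-value = 0.5327

Since p-value > α = 0.05, we fail to reject H₀.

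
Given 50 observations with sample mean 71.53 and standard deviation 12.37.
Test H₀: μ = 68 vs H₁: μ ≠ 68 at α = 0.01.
One-sample t-test:
H₀: μ = 68
H₁: μ ≠ 68
df = n - 1 = 49
t = (x̄ - μ₀) / (s/√n) = (71.53 - 68) / (12.37/√50) = 2.018
p-value = 0.0491

Since p-value > α = 0.01, we fail to reject H₀.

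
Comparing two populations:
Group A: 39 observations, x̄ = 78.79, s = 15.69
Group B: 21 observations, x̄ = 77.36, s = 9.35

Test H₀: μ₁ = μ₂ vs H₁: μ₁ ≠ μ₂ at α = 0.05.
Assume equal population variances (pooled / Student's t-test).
Student's two-sample t-test (equal variances):
H₀: μ₁ = μ₂
H₁: μ₁ ≠ μ₂
df = n₁ + n₂ - 2 = 58
Pooled variance s_p² = [(n₁-1)s₁² + (n₂-1)s₂²] / (n₁ + n₂ - 2) = [(38)(15.69²) + (20)(9.35²)] / 58 = 191.4335
SE = √(s_p²(1/n₁ + 1/n₂)) = √(191.4335 × (1/39 + 1/21)) = 3.7449
t = (x̄₁ - x̄₂) / SE = (78.79 - 77.36) / 3.7449 = 1.43 / 3.7449 = 0.382
p-value = 0.7040

Since p-value > α = 0.05, we fail to reject H₀.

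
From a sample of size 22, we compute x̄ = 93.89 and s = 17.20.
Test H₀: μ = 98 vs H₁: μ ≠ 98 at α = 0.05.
One-sample t-test:
H₀: μ = 98
H₁: μ ≠ 98
df = n - 1 = 21
t = (x̄ - μ₀) / (s/√n) = (93.89 - 98) / (17.20/√22) = -1.121
p-value = 0.2750

Since p-value > α = 0.05, we fail to reject H₀.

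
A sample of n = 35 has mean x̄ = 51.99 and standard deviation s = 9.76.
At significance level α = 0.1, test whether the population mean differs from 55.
One-sample t-test:
H₀: μ = 55
H₁: μ ≠ 55
df = n - 1 = 34
t = (x̄ - μ₀) / (s/√n) = (51.99 - 55) / (9.76/√35) = -1.825
p-value = 0.0769

Since p-value < α = 0.1, we reject H₀.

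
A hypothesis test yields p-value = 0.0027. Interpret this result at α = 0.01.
Since p = 0.0027 < α = 0.01, reject H₀.
There is sufficient evidence to reject the null hypothesis; the result is statistically significant at the 0.01 level.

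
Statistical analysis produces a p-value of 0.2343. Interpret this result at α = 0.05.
Since p = 0.2343 > α = 0.05, fail to reject H₀.
There is insufficient evidence to reject the null hypothesis; the result is not statistically significant at the 0.05 level.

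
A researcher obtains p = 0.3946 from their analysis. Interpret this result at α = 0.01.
Since p = 0.3946 > α = 0.01, fail to reject H₀.
There is insufficient evidence to reject the null hypothesis; the result is not statistically significant at the 0.01 level.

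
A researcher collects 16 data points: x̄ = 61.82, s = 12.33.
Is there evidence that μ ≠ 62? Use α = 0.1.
One-sample t-test:
H₀: μ = 62
H₁: μ ≠ 62
df = n - 1 = 15
t = (x̄ - μ₀) / (s/√n) = (61.82 - 62) / (12.33/√16) = -0.058
p-value = 0.9542

Since p-value > α = 0.1, we fail to reject H₀.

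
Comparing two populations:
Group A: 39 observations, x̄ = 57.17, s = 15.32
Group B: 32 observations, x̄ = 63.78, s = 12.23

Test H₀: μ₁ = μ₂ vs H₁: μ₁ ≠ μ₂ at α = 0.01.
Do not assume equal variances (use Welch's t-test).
Welch's two-sample t-test:
H₀: μ₁ = μ₂
H₁: μ₁ ≠ μ₂
s₁²/n₁ = 15.32²/39 = 6.0180,  s₂²/n₂ = 12.23²/32 = 4.6742
SE = √(s₁²/n₁ + s₂²/n₂) = √(6.0180 + 4.6742) = 3.2699
df (Welch-Satterthwaite) = (s₁²/n₁ + s₂²/n₂)² / [(s₁²/n₁)²/(n₁-1) + (s₂²/n₂)²/(n₂-1)] ≈ 68.96
t = (x̄₁ - x̄₂) / SE = (57.17 - 63.78) / 3.2699 = -6.61 / 3.2699 = -2.021
p-value = 0.0471

Since p-value > α = 0.01, we fail to reject H₀.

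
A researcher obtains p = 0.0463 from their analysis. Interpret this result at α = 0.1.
Since p = 0.0463 < α = 0.1, reject H₀.
There is sufficient evidence to reject the null hypothesis; the result is statistically significant at the 0.1 level.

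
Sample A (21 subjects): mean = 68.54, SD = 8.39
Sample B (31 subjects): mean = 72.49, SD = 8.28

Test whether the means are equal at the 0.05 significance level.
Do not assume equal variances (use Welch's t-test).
Welch's two-sample t-test:
H₀: μ₁ = μ₂
H₁: μ₁ ≠ μ₂
s₁²/n₁ = 8.39²/21 = 3.3520,  s₂²/n₂ = 8.28²/31 = 2.2116
SE = √(s₁²/n₁ + s₂²/n₂) = √(3.3520 + 2.2116) = 2.3587
df (Welch-Satterthwaite) = (s₁²/n₁ + s₂²/n₂)² / [(s₁²/n₁)²/(n₁-1) + (s₂²/n₂)²/(n₂-1)] ≈ 42.70
t = (x̄₁ - x̄₂) / SE = (68.54 - 72.49) / 2.3587 = -3.95 / 2.3587 = -1.675
p-value = 0.1013

Since p-value > α = 0.05, we fail to reject H₀.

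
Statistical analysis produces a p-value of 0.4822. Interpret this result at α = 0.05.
Since p = 0.4822 > α = 0.05, fail to reject H₀.
There is insufficient evidence to reject the null hypothesis; the result is not statistically significant at the 0.05 level.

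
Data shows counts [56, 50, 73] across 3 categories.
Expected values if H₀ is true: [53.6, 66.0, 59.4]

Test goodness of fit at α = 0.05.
Chi-square goodness of fit test:
H₀: observed counts match expected distribution
H₁: observed counts differ from expected distribution
df = k - 1 = 2
χ² = Σ(O - E)²/E
   = (56 - 53.6)²/53.6 + (50 - 66.0)²/66.0 + (73 - 59.4)²/59.4
   = 0.107 + 3.879 + 3.114
   = 7.10
p-value = 0.0287

Since p-value < α = 0.05, we reject H₀.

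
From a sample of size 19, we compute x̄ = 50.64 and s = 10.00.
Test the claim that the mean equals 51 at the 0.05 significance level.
One-sample t-test:
H₀: μ = 51
H₁: μ ≠ 51
df = n - 1 = 18
t = (x̄ - μ₀) / (s/√n) = (50.64 - 51) / (10.00/√19) = -0.157
p-value = 0.8771

Since p-value > α = 0.05, we fail to reject H₀.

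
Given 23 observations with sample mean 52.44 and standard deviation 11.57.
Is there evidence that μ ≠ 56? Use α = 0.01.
One-sample t-test:
H₀: μ = 56
H₁: μ ≠ 56
df = n - 1 = 22
t = (x̄ - μ₀) / (s/√n) = (52.44 - 56) / (11.57/√23) = -1.476
p-value = 0.1542

Since p-value > α = 0.01, we fail to reject H₀.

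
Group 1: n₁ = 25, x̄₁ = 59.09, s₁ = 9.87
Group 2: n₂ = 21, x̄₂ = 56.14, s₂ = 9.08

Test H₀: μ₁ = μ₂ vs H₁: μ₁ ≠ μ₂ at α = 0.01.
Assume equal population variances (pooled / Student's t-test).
Student's two-sample t-test (equal variances):
H₀: μ₁ = μ₂
H₁: μ₁ ≠ μ₂
df = n₁ + n₂ - 2 = 44
Pooled variance s_p² = [(n₁-1)s₁² + (n₂-1)s₂²] / (n₁ + n₂ - 2) = [(24)(9.87²) + (20)(9.08²)] / 44 = 90.6121
SE = √(s_p²(1/n₁ + 1/n₂)) = √(90.6121 × (1/25 + 1/21)) = 2.8177
t = (x̄₁ - x̄₂) / SE = (59.09 - 56.14) / 2.8177 = 2.95 / 2.8177 = 1.047
p-value = 0.3008

Since p-value > α = 0.01, we fail to reject H₀.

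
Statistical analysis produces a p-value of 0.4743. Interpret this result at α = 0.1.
Since p = 0.4743 > α = 0.1, fail to reject H₀.
There is insufficient evidence to reject the null hypothesis; the result is not statistically significant at the 0.1 level.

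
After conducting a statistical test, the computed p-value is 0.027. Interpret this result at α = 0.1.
Since p = 0.027 < α = 0.1, reject H₀.
There is sufficient evidence to reject the null hypothesis; the result is statistically significant at the 0.1 level.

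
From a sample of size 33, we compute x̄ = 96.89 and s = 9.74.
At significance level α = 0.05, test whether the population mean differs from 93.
One-sample t-test:
H₀: μ = 93
H₁: μ ≠ 93
df = n - 1 = 32
t = (x̄ - μ₀) / (s/√n) = (96.89 - 93) / (9.74/√33) = 2.294
p-value = 0.0285

Since p-value < α = 0.05, we reject H₀.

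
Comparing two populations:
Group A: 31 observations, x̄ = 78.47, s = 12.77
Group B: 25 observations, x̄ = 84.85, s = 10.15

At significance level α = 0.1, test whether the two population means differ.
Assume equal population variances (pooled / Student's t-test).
Student's two-sample t-test (equal variances):
H₀: μ₁ = μ₂
H₁: μ₁ ≠ μ₂
df = n₁ + n₂ - 2 = 54
Pooled variance s_p² = [(n₁-1)s₁² + (n₂-1)s₂²] / (n₁ + n₂ - 2) = [(30)(12.77²) + (24)(10.15²)] / 54 = 136.3838
SE = √(s_p²(1/n₁ + 1/n₂)) = √(136.3838 × (1/31 + 1/25)) = 3.1392
t = (x̄₁ - x̄₂) / SE = (78.47 - 84.85) / 3.1392 = -6.38 / 3.1392 = -2.032
p-value = 0.0470

Since p-value < α = 0.1, we reject H₀.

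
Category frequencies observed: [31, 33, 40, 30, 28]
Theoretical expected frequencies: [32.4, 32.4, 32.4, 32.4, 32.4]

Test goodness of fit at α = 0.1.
Chi-square goodness of fit test:
H₀: observed counts match expected distribution
H₁: observed counts differ from expected distribution
df = k - 1 = 4
χ² = Σ(O - E)²/E
   = (31 - 32.4)²/32.4 + (33 - 32.4)²/32.4 + (40 - 32.4)²/32.4 + (30 - 32.4)²/32.4 + (28 - 32.4)²/32.4
   = 0.060 + 0.011 + 1.783 + 0.178 + 0.598
   = 2.63
p-value = 0.6216

Since p-value > α = 0.1, we fail to reject H₀.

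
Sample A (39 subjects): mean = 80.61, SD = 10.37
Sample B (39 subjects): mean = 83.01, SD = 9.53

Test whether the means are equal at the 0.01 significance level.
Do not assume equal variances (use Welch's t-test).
Welch's two-sample t-test:
H₀: μ₁ = μ₂
H₁: μ₁ ≠ μ₂
s₁²/n₁ = 10.37²/39 = 2.7574,  s₂²/n₂ = 9.53²/39 = 2.3287
SE = √(s₁²/n₁ + s₂²/n₂) = √(2.7574 + 2.3287) = 2.2552
df (Welch-Satterthwaite) = (s₁²/n₁ + s₂²/n₂)² / [(s₁²/n₁)²/(n₁-1) + (s₂²/n₂)²/(n₂-1)] ≈ 75.46
t = (x̄₁ - x̄₂) / SE = (80.61 - 83.01) / 2.2552 = -2.40 / 2.2552 = -1.064
p-value = 0.2906

Since p-value > α = 0.01, we fail to reject H₀.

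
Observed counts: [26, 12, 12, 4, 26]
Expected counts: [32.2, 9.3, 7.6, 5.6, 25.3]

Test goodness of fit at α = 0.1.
Chi-square goodness of fit test:
H₀: observed counts match expected distribution
H₁: observed counts differ from expected distribution
df = k - 1 = 4
χ² = Σ(O - E)²/E
   = (26 - 32.2)²/32.2 + (12 - 9.3)²/9.3 + (12 - 7.6)²/7.6 + (4 - 5.6)²/5.6 + (26 - 25.3)²/25.3
   = 1.194 + 0.784 + 2.547 + 0.457 + 0.019
   = 5.00
p-value = 0.2871

Since p-value > α = 0.1, we fail to reject H₀.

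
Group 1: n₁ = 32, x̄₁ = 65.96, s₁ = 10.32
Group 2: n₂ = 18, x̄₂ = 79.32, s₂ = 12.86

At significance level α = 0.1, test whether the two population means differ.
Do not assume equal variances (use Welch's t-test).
Welch's two-sample t-test:
H₀: μ₁ = μ₂
H₁: μ₁ ≠ μ₂
s₁²/n₁ = 10.32²/32 = 3.3282,  s₂²/n₂ = 12.86²/18 = 9.1878
SE = √(s₁²/n₁ + s₂²/n₂) = √(3.3282 + 9.1878) = 3.5378
df (Welch-Satterthwaite) = (s₁²/n₁ + s₂²/n₂)² / [(s₁²/n₁)²/(n₁-1) + (s₂²/n₂)²/(n₂-1)] ≈ 29.43
t = (x̄₁ - x̄₂) / SE = (65.96 - 79.32) / 3.5378 = -13.36 / 3.5378 = -3.776
p-value = 0.0007

Since p-value < α = 0.1, we reject H₀.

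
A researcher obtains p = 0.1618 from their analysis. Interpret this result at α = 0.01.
Since p = 0.1618 > α = 0.01, fail to reject H₀.
There is insufficient evidence to reject the null hypothesis; the result is not statistically significant at the 0.01 level.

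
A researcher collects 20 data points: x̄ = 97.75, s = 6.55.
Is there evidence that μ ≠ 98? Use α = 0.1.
One-sample t-test:
H₀: μ = 98
H₁: μ ≠ 98
df = n - 1 = 19
t = (x̄ - μ₀) / (s/√n) = (97.75 - 98) / (6.55/√20) = -0.171
p-value = 0.8663

Since p-value > α = 0.1, we fail to reject H₀.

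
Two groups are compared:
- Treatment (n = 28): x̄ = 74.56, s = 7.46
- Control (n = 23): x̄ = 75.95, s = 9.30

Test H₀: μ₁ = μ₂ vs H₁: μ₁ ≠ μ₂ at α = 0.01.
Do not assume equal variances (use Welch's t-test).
Welch's two-sample t-test:
H₀: μ₁ = μ₂
H₁: μ₁ ≠ μ₂
s₁²/n₁ = 7.46²/28 = 1.9876,  s₂²/n₂ = 9.30²/23 = 3.7604
SE = √(s₁²/n₁ + s₂²/n₂) = √(1.9876 + 3.7604) = 2.3975
df (Welch-Satterthwaite) = (s₁²/n₁ + s₂²/n₂)² / [(s₁²/n₁)²/(n₁-1) + (s₂²/n₂)²/(n₂-1)] ≈ 41.87
t = (x̄₁ - x̄₂) / SE = (74.56 - 75.95) / 2.3975 = -1.39 / 2.3975 = -0.580
p-value = 0.5652

Since p-value > α = 0.01, we fail to reject H₀.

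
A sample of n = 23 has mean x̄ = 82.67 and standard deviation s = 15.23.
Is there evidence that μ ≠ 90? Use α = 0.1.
One-sample t-test:
H₀: μ = 90
H₁: μ ≠ 90
df = n - 1 = 22
t = (x̄ - μ₀) / (s/√n) = (82.67 - 90) / (15.23/√23) = -2.308
p-value = 0.0308

Since p-value < α = 0.1, we reject H₀.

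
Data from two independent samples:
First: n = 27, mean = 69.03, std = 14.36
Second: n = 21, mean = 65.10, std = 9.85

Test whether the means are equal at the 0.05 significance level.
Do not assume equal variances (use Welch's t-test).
Welch's two-sample t-test:
H₀: μ₁ = μ₂
H₁: μ₁ ≠ μ₂
s₁²/n₁ = 14.36²/27 = 7.6374,  s₂²/n₂ = 9.85²/21 = 4.6201
SE = √(s₁²/n₁ + s₂²/n₂) = √(7.6374 + 4.6201) = 3.5011
df (Welch-Satterthwaite) = (s₁²/n₁ + s₂²/n₂)² / [(s₁²/n₁)²/(n₁-1) + (s₂²/n₂)²/(n₂-1)] ≈ 45.38
t = (x̄₁ - x̄₂) / SE = (69.03 - 65.10) / 3.5011 = 3.93 / 3.5011 = 1.123
p-value = 0.2675

Since p-value > α = 0.05, we fail to reject H₀.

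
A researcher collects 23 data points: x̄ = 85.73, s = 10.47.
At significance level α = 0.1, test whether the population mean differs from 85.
One-sample t-test:
H₀: μ = 85
H₁: μ ≠ 85
df = n - 1 = 22
t = (x̄ - μ₀) / (s/√n) = (85.73 - 85) / (10.47/√23) = 0.334
p-value = 0.7413

Since p-value > α = 0.1, we fail to reject H₀.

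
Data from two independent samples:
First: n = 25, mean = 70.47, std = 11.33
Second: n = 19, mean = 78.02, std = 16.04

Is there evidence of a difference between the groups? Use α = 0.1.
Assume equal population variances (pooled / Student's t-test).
Student's two-sample t-test (equal variances):
H₀: μ₁ = μ₂
H₁: μ₁ ≠ μ₂
df = n₁ + n₂ - 2 = 42
Pooled variance s_p² = [(n₁-1)s₁² + (n₂-1)s₂²] / (n₁ + n₂ - 2) = [(24)(11.33²) + (18)(16.04²)] / 42 = 183.6172
SE = √(s_p²(1/n₁ + 1/n₂)) = √(183.6172 × (1/25 + 1/19)) = 4.1242
t = (x̄₁ - x̄₂) / SE = (70.47 - 78.02) / 4.1242 = -7.55 / 4.1242 = -1.831
p-value = 0.0743

Since p-value < α = 0.1, we reject H₀.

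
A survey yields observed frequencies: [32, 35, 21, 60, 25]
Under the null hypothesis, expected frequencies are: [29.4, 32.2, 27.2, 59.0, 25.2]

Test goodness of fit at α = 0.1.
Chi-square goodness of fit test:
H₀: observed counts match expected distribution
H₁: observed counts differ from expected distribution
df = k - 1 = 4
χ² = Σ(O - E)²/E
   = (32 - 29.4)²/29.4 + (35 - 32.2)²/32.2 + (21 - 27.2)²/27.2 + (60 - 59.0)²/59.0 + (25 - 25.2)²/25.2
   = 0.230 + 0.243 + 1.413 + 0.017 + 0.002
   = 1.91
p-value = 0.7532

Since p-value > α = 0.1, we fail to reject H₀.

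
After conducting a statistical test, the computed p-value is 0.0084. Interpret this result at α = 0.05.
Since p = 0.0084 < α = 0.05, reject H₀.
There is sufficient evidence to reject the null hypothesis; the result is statistically significant at the 0.05 level.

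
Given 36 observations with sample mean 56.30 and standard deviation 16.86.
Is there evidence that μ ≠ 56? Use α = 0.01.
One-sample t-test:
H₀: μ = 56
H₁: μ ≠ 56
df = n - 1 = 35
t = (x̄ - μ₀) / (s/√n) = (56.30 - 56) / (16.86/√36) = 0.107
p-value = 0.9156

Since p-value > α = 0.01, we fail to reject H₀.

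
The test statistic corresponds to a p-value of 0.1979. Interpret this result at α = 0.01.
Since p = 0.1979 > α = 0.01, fail to reject H₀.
There is insufficient evidence to reject the null hypothesis; the result is not statistically significant at the 0.01 level.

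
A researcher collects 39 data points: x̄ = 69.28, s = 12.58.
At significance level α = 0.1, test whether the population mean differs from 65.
One-sample t-test:
H₀: μ = 65
H₁: μ ≠ 65
df = n - 1 = 38
t = (x̄ - μ₀) / (s/√n) = (69.28 - 65) / (12.58/√39) = 2.125
p-value = 0.0402

Since p-value < α = 0.1, we reject H₀.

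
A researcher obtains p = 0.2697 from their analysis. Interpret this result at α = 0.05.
Since p = 0.2697 > α = 0.05, fail to reject H₀.
There is insufficient evidence to reject the null hypothesis; the result is not statistically significant at the 0.05 level.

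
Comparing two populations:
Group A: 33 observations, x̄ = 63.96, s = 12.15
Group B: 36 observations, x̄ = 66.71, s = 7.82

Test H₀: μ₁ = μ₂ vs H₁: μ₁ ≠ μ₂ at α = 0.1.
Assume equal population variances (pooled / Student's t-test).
Student's two-sample t-test (equal variances):
H₀: μ₁ = μ₂
H₁: μ₁ ≠ μ₂
df = n₁ + n₂ - 2 = 67
Pooled variance s_p² = [(n₁-1)s₁² + (n₂-1)s₂²] / (n₁ + n₂ - 2) = [(32)(12.15²) + (35)(7.82²)] / 67 = 102.4516
SE = √(s_p²(1/n₁ + 1/n₂)) = √(102.4516 × (1/33 + 1/36)) = 2.4394
t = (x̄₁ - x̄₂) / SE = (63.96 - 66.71) / 2.4394 = -2.75 / 2.4394 = -1.127
p-value = 0.2636

Since p-value > α = 0.1, we fail to reject H₀.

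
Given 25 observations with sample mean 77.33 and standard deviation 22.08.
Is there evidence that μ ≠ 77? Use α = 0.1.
One-sample t-test:
H₀: μ = 77
H₁: μ ≠ 77
df = n - 1 = 24
t = (x̄ - μ₀) / (s/√n) = (77.33 - 77) / (22.08/√25) = 0.075
p-value = 0.9411

Since p-value > α = 0.1, we fail to reject H₀.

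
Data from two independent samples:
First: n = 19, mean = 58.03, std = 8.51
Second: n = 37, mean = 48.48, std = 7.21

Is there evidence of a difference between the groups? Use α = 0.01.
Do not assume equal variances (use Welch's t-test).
Welch's two-sample t-test:
H₀: μ₁ = μ₂
H₁: μ₁ ≠ μ₂
s₁²/n₁ = 8.51²/19 = 3.8116,  s₂²/n₂ = 7.21²/37 = 1.4050
SE = √(s₁²/n₁ + s₂²/n₂) = √(3.8116 + 1.4050) = 2.2840
df (Welch-Satterthwaite) = (s₁²/n₁ + s₂²/n₂)² / [(s₁²/n₁)²/(n₁-1) + (s₂²/n₂)²/(n₂-1)] ≈ 31.57
t = (x̄₁ - x̄₂) / SE = (58.03 - 48.48) / 2.2840 = 9.55 / 2.2840 = 4.181
p-value = 0.0002

Since p-value < α = 0.01, we reject H₀.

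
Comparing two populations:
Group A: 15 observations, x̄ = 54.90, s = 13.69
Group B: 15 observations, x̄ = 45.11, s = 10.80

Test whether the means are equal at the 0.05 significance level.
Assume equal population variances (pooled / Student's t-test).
Student's two-sample t-test (equal variances):
H₀: μ₁ = μ₂
H₁: μ₁ ≠ μ₂
df = n₁ + n₂ - 2 = 28
Pooled variance s_p² = [(n₁-1)s₁² + (n₂-1)s₂²] / (n₁ + n₂ - 2) = [(14)(13.69²) + (14)(10.80²)] / 28 = 152.0281
SE = √(s_p²(1/n₁ + 1/n₂)) = √(152.0281 × (1/15 + 1/15)) = 4.5023
t = (x̄₁ - x̄₂) / SE = (54.90 - 45.11) / 4.5023 = 9.79 / 4.5023 = 2.174
p-value = 0.0383

Since p-value < α = 0.05, we reject H₀.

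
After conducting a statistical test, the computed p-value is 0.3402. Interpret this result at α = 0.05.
Since p = 0.3402 > α = 0.05, fail to reject H₀.
There is insufficient evidence to reject the null hypothesis; the result is not statistically significant at the 0.05 level.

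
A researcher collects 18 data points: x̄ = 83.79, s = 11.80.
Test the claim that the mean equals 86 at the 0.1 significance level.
One-sample t-test:
H₀: μ = 86
H₁: μ ≠ 86
df = n - 1 = 17
t = (x̄ - μ₀) / (s/√n) = (83.79 - 86) / (11.80/√18) = -0.795
p-value = 0.4378

Since p-value > α = 0.1, we fail to reject H₀.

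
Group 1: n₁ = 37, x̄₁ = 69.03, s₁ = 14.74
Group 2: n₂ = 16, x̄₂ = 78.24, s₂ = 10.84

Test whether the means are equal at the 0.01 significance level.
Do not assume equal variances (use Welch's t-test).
Welch's two-sample t-test:
H₀: μ₁ = μ₂
H₁: μ₁ ≠ μ₂
s₁²/n₁ = 14.74²/37 = 5.8721,  s₂²/n₂ = 10.84²/16 = 7.3441
SE = √(s₁²/n₁ + s₂²/n₂) = √(5.8721 + 7.3441) = 3.6354
df (Welch-Satterthwaite) = (s₁²/n₁ + s₂²/n₂)² / [(s₁²/n₁)²/(n₁-1) + (s₂²/n₂)²/(n₂-1)] ≈ 38.36
t = (x̄₁ - x̄₂) / SE = (69.03 - 78.24) / 3.6354 = -9.21 / 3.6354 = -2.533
p-value = 0.0155

Since p-value > α = 0.01, we fail to reject H₀.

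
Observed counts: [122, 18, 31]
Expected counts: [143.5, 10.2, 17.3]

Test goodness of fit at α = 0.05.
Chi-square goodness of fit test:
H₀: observed counts match expected distribution
H₁: observed counts differ from expected distribution
df = k - 1 = 2
χ² = Σ(O - E)²/E
   = (122 - 143.5)²/143.5 + (18 - 10.2)²/10.2 + (31 - 17.3)²/17.3
   = 3.221 + 5.965 + 10.849
   = 20.04
p-value < 0.0001

Since p-value < α = 0.05, we reject H₀.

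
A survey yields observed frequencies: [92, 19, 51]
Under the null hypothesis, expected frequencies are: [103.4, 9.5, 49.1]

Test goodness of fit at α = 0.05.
Chi-square goodness of fit test:
H₀: observed counts match expected distribution
H₁: observed counts differ from expected distribution
df = k - 1 = 2
χ² = Σ(O - E)²/E
   = (92 - 103.4)²/103.4 + (19 - 9.5)²/9.5 + (51 - 49.1)²/49.1
   = 1.257 + 9.500 + 0.074
   = 10.83
p-value = 0.0044

Since p-value < α = 0.05, we reject H₀.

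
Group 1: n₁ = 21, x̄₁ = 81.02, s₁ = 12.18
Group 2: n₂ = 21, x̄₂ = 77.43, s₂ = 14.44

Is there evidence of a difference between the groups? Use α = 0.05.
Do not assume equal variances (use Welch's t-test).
Welch's two-sample t-test:
H₀: μ₁ = μ₂
H₁: μ₁ ≠ μ₂
s₁²/n₁ = 12.18²/21 = 7.0644,  s₂²/n₂ = 14.44²/21 = 9.9292
SE = √(s₁²/n₁ + s₂²/n₂) = √(7.0644 + 9.9292) = 4.1223
df (Welch-Satterthwaite) = (s₁²/n₁ + s₂²/n₂)² / [(s₁²/n₁)²/(n₁-1) + (s₂²/n₂)²/(n₂-1)] ≈ 38.89
t = (x̄₁ - x̄₂) / SE = (81.02 - 77.43) / 4.1223 = 3.59 / 4.1223 = 0.871
p-value = 0.3892

Since p-value > α = 0.05, we fail to reject H₀.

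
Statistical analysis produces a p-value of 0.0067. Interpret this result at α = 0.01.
Since p = 0.0067 < α = 0.01, reject H₀.
There is sufficient evidence to reject the null hypothesis; the result is statistically significant at the 0.01 level.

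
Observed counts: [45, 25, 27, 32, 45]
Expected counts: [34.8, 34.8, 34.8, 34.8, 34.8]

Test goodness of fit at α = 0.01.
Chi-square goodness of fit test:
H₀: observed counts match expected distribution
H₁: observed counts differ from expected distribution
df = k - 1 = 4
χ² = Σ(O - E)²/E
   = (45 - 34.8)²/34.8 + (25 - 34.8)²/34.8 + (27 - 34.8)²/34.8 + (32 - 34.8)²/34.8 + (45 - 34.8)²/34.8
   = 2.990 + 2.760 + 1.748 + 0.225 + 2.990
   = 10.71
p-value = 0.0300

Since p-value > α = 0.01, we fail to reject H₀.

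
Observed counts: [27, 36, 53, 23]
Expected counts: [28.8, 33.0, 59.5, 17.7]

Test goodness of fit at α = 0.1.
Chi-square goodness of fit test:
H₀: observed counts match expected distribution
H₁: observed counts differ from expected distribution
df = k - 1 = 3
χ² = Σ(O - E)²/E
   = (27 - 28.8)²/28.8 + (36 - 33.0)²/33.0 + (53 - 59.5)²/59.5 + (23 - 17.7)²/17.7
   = 0.113 + 0.273 + 0.710 + 1.587
   = 2.68
p-value = 0.4432

Since p-value > α = 0.1, we fail to reject H₀.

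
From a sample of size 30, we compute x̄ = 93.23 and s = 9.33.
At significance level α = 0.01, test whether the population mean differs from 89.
One-sample t-test:
H₀: μ = 89
H₁: μ ≠ 89
df = n - 1 = 29
t = (x̄ - μ₀) / (s/√n) = (93.23 - 89) / (9.33/√30) = 2.483
p-value = 0.0190

Since p-value > α = 0.01, we fail to reject H₀.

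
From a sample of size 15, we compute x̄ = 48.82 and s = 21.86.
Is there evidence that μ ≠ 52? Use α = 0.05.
One-sample t-test:
H₀: μ = 52
H₁: μ ≠ 52
df = n - 1 = 14
t = (x̄ - μ₀) / (s/√n) = (48.82 - 52) / (21.86/√15) = -0.563
p-value = 0.5821

Since p-value > α = 0.05, we fail to reject H₀.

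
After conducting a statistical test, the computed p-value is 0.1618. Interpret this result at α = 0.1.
Since p = 0.1618 > α = 0.1, fail to reject H₀.
There is insufficient evidence to reject the null hypothesis; the result is not statistically significant at the 0.1 level.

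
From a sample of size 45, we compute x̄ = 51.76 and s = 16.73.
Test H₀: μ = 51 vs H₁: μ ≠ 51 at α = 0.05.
One-sample t-test:
H₀: μ = 51
H₁: μ ≠ 51
df = n - 1 = 44
t = (x̄ - μ₀) / (s/√n) = (51.76 - 51) / (16.73/√45) = 0.305
p-value = 0.7620

Since p-value > α = 0.05, we fail to reject H₀.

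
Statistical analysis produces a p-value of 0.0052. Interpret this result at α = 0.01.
Since p = 0.0052 < α = 0.01, reject H₀.
There is sufficient evidence to reject the null hypothesis; the result is statistically significant at the 0.01 level.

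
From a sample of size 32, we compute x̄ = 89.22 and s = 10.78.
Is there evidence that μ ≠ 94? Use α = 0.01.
One-sample t-test:
H₀: μ = 94
H₁: μ ≠ 94
df = n - 1 = 31
t = (x̄ - μ₀) / (s/√n) = (89.22 - 94) / (10.78/√32) = -2.508
p-value = 0.0176

Since p-value > α = 0.01, we fail to reject H₀.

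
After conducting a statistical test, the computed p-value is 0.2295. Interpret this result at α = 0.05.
Since p = 0.2295 > α = 0.05, fail to reject H₀.
There is insufficient evidence to reject the null hypothesis; the result is not statistically significant at the 0.05 level.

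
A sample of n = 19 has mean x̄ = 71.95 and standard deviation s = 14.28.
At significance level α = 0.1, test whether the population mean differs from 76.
One-sample t-test:
H₀: μ = 76
H₁: μ ≠ 76
df = n - 1 = 18
t = (x̄ - μ₀) / (s/√n) = (71.95 - 76) / (14.28/√19) = -1.236
p-value = 0.2323

Since p-value > α = 0.1, we fail to reject H₀.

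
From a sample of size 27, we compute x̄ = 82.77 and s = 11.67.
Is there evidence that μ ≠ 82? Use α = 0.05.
One-sample t-test:
H₀: μ = 82
H₁: μ ≠ 82
df = n - 1 = 26
t = (x̄ - μ₀) / (s/√n) = (82.77 - 82) / (11.67/√27) = 0.343
p-value = 0.7345

Since p-value > α = 0.05, we fail to reject H₀.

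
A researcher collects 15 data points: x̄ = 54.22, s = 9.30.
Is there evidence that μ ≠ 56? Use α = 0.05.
One-sample t-test:
H₀: μ = 56
H₁: μ ≠ 56
df = n - 1 = 14
t = (x̄ - μ₀) / (s/√n) = (54.22 - 56) / (9.30/√15) = -0.741
p-value = 0.4708

Since p-value > α = 0.05, we fail to reject H₀.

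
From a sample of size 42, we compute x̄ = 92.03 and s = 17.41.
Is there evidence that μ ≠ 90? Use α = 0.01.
One-sample t-test:
H₀: μ = 90
H₁: μ ≠ 90
df = n - 1 = 41
t = (x̄ - μ₀) / (s/√n) = (92.03 - 90) / (17.41/√42) = 0.756
p-value = 0.4542

Since p-value > α = 0.01, we fail to reject H₀.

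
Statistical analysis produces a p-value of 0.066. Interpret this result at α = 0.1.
Since p = 0.066 < α = 0.1, reject H₀.
There is sufficient evidence to reject the null hypothesis; the result is statistically significant at the 0.1 level.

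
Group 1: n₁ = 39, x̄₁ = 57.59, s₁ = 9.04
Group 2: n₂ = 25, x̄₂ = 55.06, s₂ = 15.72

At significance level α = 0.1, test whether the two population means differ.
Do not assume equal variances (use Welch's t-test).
Welch's two-sample t-test:
H₀: μ₁ = μ₂
H₁: μ₁ ≠ μ₂
s₁²/n₁ = 9.04²/39 = 2.0954,  s₂²/n₂ = 15.72²/25 = 9.8847
SE = √(s₁²/n₁ + s₂²/n₂) = √(2.0954 + 9.8847) = 3.4612
df (Welch-Satterthwaite) = (s₁²/n₁ + s₂²/n₂)² / [(s₁²/n₁)²/(n₁-1) + (s₂²/n₂)²/(n₂-1)] ≈ 34.28
t = (x̄₁ - x̄₂) / SE = (57.59 - 55.06) / 3.4612 = 2.53 / 3.4612 = 0.731
p-value = 0.4698

Since p-value > α = 0.1, we fail to reject H₀.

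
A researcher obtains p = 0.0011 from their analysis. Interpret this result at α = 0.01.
Since p = 0.0011 < α = 0.01, reject H₀.
There is sufficient evidence to reject the null hypothesis; the result is statistically significant at the 0.01 level.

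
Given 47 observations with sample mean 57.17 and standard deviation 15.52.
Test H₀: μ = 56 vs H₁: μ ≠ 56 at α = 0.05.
One-sample t-test:
H₀: μ = 56
H₁: μ ≠ 56
df = n - 1 = 46
t = (x̄ - μ₀) / (s/√n) = (57.17 - 56) / (15.52/√47) = 0.517
p-value = 0.6078

Since p-value > α = 0.05, we fail to reject H₀.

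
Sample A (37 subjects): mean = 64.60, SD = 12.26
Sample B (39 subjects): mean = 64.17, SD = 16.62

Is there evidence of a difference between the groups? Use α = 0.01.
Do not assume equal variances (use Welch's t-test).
Welch's two-sample t-test:
H₀: μ₁ = μ₂
H₁: μ₁ ≠ μ₂
s₁²/n₁ = 12.26²/37 = 4.0624,  s₂²/n₂ = 16.62²/39 = 7.0827
SE = √(s₁²/n₁ + s₂²/n₂) = √(4.0624 + 7.0827) = 3.3384
df (Welch-Satterthwaite) = (s₁²/n₁ + s₂²/n₂)² / [(s₁²/n₁)²/(n₁-1) + (s₂²/n₂)²/(n₂-1)] ≈ 69.84
t = (x̄₁ - x̄₂) / SE = (64.60 - 64.17) / 3.3384 = 0.43 / 3.3384 = 0.129
p-value = 0.8979

Since p-value > α = 0.01, we fail to reject H₀.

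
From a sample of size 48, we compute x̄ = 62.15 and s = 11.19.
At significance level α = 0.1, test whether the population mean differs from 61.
One-sample t-test:
H₀: μ = 61
H₁: μ ≠ 61
df = n - 1 = 47
t = (x̄ - μ₀) / (s/√n) = (62.15 - 61) / (11.19/√48) = 0.712
p-value = 0.4800

Since p-value > α = 0.1, we fail to reject H₀.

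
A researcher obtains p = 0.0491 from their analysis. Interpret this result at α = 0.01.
Since p = 0.0491 > α = 0.01, fail to reject H₀.
There is insufficient evidence to reject the null hypothesis; the result is not statistically significant at the 0.01 level.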